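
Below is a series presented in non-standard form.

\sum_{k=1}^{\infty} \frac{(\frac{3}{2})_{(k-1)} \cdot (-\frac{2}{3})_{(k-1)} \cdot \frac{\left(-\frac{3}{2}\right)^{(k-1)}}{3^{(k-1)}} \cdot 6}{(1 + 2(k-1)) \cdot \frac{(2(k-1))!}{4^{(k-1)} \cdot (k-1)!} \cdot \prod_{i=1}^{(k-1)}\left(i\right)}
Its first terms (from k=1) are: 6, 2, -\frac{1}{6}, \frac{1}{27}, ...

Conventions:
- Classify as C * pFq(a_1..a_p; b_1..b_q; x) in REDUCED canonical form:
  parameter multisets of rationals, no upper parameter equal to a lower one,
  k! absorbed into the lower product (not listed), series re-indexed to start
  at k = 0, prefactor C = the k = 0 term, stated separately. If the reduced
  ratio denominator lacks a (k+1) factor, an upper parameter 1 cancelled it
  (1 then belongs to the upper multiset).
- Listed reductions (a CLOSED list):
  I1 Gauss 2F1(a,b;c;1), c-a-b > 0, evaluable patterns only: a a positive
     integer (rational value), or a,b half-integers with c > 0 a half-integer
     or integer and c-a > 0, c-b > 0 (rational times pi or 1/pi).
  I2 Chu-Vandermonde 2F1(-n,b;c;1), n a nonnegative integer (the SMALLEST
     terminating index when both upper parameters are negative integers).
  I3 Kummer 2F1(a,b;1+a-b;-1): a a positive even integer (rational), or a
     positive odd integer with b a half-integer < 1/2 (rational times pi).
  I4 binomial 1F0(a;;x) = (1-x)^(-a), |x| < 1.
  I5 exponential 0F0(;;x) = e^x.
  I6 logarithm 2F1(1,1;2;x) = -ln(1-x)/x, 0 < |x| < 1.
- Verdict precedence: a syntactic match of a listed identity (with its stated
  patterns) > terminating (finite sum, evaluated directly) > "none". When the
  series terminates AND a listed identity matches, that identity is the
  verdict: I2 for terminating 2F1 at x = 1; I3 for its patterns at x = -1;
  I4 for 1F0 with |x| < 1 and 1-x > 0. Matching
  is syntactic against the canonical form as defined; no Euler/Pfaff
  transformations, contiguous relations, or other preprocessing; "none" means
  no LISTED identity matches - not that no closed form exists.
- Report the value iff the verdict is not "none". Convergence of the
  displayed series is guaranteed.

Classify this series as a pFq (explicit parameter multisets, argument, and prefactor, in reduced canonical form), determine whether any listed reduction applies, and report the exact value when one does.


Reduced: x = -\frac{1}{2}, 1F0, upper = {-\frac{2}{3}}, lower = {-}, C = 6. Verdict at x = -\frac{1}{2}: the binomial series (I4) matches (the 1F0 binomial series: exponent 2/3, x = -\frac{1}{2}). Sum: 6 \cdot \left(\frac{3}{2}\right)^{\frac{2}{3}}.

First insight: t_0 = 6 here, and the parameter 3/2 appears in both the upper and lower lists and cancels.
Ratio: r(k) = -\frac{1}{2} * (k-\frac{2}{3}) / [(k+1)] ; factor over Q: parameters, x = -\frac{1}{2}, and C = 6.


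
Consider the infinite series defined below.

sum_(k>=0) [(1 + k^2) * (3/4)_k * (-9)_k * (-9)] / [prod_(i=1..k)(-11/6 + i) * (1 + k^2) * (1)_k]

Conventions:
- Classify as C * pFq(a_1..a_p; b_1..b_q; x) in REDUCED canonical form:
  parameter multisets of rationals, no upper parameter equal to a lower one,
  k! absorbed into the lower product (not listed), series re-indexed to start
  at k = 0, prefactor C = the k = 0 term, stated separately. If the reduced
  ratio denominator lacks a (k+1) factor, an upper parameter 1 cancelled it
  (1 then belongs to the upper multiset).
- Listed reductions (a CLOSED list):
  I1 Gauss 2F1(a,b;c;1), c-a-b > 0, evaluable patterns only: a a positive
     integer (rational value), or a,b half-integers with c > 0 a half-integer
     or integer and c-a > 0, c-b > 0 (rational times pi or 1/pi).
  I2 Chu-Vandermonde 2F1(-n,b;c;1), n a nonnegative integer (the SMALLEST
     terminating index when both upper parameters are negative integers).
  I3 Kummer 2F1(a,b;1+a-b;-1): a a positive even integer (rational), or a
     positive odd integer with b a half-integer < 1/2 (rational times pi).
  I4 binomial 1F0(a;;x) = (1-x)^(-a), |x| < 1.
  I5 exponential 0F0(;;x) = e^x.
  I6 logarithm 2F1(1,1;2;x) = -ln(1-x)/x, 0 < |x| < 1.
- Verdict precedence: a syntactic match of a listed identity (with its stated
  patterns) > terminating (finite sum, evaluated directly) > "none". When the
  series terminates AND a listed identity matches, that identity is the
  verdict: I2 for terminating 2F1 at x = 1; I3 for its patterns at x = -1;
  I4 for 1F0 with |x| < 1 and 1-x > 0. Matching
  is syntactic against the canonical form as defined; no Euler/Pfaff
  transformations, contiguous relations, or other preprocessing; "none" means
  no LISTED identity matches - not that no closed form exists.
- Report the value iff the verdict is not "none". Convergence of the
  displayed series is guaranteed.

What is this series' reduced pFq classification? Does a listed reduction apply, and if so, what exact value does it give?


Prefactor -9, argument 1: 2F1 with upper {-9, 3/4} over lower {-5/6}. Verdict at x = 1: Chu-Vandermonde (I2) matches (terminating 2F1 at x = 1 with n = 9, b = 3/4, c = -5/6). Value: 742403277/126261760.

Key observation: from the first term -9: the lower running product (prefactor -9) is a rising factorial.
Term ratio: r(k) = 1 * (k-9) (k+3/4) / [(k-5/6) (k+1)] - poly over poly, x = 1 from leading terms; C = -9 at k = 0.


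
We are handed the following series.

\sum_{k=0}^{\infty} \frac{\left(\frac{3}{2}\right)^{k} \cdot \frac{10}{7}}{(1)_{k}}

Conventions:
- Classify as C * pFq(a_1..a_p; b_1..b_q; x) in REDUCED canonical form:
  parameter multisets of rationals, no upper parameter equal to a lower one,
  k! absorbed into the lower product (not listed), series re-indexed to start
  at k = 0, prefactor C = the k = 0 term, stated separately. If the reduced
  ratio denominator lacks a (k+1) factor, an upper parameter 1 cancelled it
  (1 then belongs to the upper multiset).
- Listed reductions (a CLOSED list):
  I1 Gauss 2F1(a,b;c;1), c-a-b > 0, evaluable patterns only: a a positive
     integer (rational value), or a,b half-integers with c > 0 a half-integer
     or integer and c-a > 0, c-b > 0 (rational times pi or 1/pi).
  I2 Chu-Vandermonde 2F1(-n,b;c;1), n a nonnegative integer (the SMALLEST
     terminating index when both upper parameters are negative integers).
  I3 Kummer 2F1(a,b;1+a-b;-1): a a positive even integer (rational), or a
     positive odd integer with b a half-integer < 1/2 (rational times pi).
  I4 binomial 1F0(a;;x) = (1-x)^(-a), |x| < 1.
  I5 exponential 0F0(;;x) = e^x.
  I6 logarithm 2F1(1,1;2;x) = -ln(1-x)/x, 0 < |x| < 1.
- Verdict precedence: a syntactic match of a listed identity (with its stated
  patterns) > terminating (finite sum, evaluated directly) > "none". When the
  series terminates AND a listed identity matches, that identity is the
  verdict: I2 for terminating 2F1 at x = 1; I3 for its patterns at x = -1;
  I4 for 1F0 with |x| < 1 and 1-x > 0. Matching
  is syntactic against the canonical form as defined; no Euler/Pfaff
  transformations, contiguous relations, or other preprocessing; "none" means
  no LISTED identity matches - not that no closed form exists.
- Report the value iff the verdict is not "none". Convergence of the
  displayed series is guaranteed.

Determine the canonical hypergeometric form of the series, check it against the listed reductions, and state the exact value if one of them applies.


This is \frac{10}{7} * 0F0(-; -; \frac{3}{2}) in reduced canonical form. Verdict: this is exponential (I5) (the 0F0 exponential series at x = \frac{3}{2}). Exact value: \frac{10}{7} \cdot e^{\frac{3}{2}}.

The tell: t_0 = \frac{10}{7} here, and (1)_k (C = 10/7, x = 3/2) is k! itself.
Consecutive-term ratio: r(k) = \frac{3}{2} * 1 / [(k+1)] - rational in k, leading ratio \frac{3}{2}; with t_0 = \frac{10}{7}, classification follows.


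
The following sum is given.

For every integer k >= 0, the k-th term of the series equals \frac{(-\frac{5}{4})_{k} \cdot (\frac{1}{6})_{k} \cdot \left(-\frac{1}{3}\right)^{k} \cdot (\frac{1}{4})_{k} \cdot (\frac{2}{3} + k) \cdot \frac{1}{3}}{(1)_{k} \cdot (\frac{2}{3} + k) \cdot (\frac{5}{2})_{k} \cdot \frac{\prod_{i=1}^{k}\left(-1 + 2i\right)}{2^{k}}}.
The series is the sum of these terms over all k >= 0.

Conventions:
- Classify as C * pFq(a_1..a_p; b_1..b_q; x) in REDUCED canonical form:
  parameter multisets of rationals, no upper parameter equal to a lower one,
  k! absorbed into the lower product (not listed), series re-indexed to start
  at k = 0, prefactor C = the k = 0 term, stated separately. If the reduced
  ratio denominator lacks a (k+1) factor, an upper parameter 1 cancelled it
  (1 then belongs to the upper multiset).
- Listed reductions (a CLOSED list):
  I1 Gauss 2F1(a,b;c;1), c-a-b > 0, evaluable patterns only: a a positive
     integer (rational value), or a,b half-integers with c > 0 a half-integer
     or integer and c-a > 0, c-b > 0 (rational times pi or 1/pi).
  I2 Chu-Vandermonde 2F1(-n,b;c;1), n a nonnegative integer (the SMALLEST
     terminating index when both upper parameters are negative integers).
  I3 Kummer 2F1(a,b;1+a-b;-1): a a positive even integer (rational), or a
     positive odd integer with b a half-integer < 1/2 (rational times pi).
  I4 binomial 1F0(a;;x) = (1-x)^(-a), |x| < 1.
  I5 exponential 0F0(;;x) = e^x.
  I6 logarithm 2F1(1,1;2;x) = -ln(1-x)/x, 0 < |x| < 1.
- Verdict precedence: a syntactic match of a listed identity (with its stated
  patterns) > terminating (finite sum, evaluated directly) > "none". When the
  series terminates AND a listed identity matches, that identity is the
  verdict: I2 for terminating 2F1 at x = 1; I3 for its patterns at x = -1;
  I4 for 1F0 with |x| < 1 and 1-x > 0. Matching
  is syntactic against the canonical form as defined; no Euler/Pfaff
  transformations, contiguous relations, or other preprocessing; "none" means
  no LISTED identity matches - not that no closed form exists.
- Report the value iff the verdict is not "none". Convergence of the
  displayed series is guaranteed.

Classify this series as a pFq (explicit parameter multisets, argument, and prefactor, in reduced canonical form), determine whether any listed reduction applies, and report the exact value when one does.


Key step: x = -\frac{1}{3} and the factor k + 2/3 cancels (top and bottom), leaving prefactor 1/3.
Ratio: r(k) = -\frac{1}{3} * (k-\frac{5}{4}) (k+\frac{1}{6}) (k+\frac{1}{4}) / [(k+\frac{1}{2}) (k+\frac{5}{2}) (k+1)] - rational in k. x = -\frac{1}{3}; t_0 = \frac{1}{3}; negate the roots.

At argument -\frac{1}{3}: a 3F2 with upper {-\frac{5}{4}, \frac{1}{6}, \frac{1}{4}}, lower {\frac{1}{2}, \frac{5}{2}}, scaled by C = \frac{1}{3}. Verdict: none - at argument -\frac{1}{3} the multisets {-\frac{5}{4}, \frac{1}{6}, \frac{1}{4}} ; {\frac{1}{2}, \frac{5}{2}} match no listed identity.


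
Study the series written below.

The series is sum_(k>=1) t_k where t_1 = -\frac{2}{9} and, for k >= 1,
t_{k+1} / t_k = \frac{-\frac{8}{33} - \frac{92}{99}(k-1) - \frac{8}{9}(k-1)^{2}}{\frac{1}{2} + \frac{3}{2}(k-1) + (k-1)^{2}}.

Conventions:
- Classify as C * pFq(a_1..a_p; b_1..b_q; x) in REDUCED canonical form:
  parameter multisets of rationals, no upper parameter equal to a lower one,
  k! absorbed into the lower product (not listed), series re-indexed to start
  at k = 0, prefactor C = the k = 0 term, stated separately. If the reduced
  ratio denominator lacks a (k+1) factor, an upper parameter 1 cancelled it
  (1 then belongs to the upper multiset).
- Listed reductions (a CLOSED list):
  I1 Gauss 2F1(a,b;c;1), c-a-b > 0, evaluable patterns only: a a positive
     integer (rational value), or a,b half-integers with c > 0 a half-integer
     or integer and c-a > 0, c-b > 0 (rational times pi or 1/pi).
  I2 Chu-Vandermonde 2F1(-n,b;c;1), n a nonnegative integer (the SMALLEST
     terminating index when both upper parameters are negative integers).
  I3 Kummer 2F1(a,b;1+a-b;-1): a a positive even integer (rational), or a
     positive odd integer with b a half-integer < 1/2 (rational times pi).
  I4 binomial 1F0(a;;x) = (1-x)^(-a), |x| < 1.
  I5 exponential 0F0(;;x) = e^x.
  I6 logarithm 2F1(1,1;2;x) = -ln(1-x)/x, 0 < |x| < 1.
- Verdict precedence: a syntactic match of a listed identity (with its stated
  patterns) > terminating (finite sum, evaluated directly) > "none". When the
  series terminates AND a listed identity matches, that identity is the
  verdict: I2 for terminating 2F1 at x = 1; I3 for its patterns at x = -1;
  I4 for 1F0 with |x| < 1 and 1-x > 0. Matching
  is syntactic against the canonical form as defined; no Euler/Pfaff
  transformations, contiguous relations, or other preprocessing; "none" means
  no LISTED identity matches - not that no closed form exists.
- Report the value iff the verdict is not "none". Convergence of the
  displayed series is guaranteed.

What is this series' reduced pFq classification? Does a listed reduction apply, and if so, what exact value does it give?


At argument -\frac{8}{9}: a 1F0 with upper {\frac{6}{11}}, lower {-}, scaled by C = -\frac{2}{9}. Verdict: binomial (I4) matches (the 1F0 binomial series: exponent -6/11, x = -\frac{8}{9}). Its exact value is \left(-\frac{2}{9}\right) \cdot \left(\frac{17}{9}\right)^{-\frac{6}{11}}.

Key observation: with t_0 = -\frac{2}{9}, factor the ratio over Q (prefactor -2/9): negated roots = parameters.
Step ratio: r(k) = -\frac{8}{9} * (k+\frac{6}{11}) / [(k+1)] - rational in k. x = -\frac{8}{9}; t_0 = -\frac{2}{9}; negate the roots.


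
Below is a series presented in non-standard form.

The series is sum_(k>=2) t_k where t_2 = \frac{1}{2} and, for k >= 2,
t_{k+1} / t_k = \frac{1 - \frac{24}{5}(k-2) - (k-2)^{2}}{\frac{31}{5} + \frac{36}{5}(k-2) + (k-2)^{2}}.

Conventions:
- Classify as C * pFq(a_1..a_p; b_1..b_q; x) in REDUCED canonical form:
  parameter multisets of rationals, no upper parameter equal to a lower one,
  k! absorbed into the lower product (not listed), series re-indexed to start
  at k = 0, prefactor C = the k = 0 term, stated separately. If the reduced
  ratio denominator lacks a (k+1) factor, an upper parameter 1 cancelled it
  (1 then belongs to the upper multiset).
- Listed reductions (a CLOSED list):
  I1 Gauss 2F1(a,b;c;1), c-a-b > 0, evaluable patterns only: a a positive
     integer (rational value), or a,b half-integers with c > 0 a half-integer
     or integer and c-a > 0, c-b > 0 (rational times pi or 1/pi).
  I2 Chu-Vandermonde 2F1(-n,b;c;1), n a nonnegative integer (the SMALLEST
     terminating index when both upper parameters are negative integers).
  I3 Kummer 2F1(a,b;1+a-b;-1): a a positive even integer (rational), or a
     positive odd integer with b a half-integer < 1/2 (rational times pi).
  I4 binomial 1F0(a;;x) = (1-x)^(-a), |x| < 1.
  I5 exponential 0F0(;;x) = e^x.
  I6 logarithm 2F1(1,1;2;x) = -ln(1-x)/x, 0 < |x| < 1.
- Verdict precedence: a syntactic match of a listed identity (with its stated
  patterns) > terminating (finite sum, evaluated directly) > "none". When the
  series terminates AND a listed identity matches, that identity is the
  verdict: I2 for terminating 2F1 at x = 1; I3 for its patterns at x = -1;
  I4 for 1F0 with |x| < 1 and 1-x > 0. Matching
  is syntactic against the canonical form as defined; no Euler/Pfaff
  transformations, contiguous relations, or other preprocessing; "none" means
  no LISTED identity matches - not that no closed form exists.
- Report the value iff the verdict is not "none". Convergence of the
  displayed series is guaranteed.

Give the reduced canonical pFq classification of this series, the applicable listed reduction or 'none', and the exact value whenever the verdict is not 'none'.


Classification (C = \frac{1}{2}): 2F1 with upper {-\frac{1}{5}, 5}, lower {\frac{31}{5}}, argument x = -1. Verdict: none - this 2F1 at x = -1 matches no listed pattern, and upper {-\frac{1}{5}, 5} holds no stopper.

Key observation: with t_0 = \frac{1}{2}, roots of the ratio polynomials (C = 1/2) are the negated parameters.
Ratio: r(k) = -1 * (k-\frac{1}{5}) (k+5) / [(k+\frac{31}{5}) (k+1)] - rational in k, leading ratio -1; with t_0 = \frac{1}{2}, classification follows.


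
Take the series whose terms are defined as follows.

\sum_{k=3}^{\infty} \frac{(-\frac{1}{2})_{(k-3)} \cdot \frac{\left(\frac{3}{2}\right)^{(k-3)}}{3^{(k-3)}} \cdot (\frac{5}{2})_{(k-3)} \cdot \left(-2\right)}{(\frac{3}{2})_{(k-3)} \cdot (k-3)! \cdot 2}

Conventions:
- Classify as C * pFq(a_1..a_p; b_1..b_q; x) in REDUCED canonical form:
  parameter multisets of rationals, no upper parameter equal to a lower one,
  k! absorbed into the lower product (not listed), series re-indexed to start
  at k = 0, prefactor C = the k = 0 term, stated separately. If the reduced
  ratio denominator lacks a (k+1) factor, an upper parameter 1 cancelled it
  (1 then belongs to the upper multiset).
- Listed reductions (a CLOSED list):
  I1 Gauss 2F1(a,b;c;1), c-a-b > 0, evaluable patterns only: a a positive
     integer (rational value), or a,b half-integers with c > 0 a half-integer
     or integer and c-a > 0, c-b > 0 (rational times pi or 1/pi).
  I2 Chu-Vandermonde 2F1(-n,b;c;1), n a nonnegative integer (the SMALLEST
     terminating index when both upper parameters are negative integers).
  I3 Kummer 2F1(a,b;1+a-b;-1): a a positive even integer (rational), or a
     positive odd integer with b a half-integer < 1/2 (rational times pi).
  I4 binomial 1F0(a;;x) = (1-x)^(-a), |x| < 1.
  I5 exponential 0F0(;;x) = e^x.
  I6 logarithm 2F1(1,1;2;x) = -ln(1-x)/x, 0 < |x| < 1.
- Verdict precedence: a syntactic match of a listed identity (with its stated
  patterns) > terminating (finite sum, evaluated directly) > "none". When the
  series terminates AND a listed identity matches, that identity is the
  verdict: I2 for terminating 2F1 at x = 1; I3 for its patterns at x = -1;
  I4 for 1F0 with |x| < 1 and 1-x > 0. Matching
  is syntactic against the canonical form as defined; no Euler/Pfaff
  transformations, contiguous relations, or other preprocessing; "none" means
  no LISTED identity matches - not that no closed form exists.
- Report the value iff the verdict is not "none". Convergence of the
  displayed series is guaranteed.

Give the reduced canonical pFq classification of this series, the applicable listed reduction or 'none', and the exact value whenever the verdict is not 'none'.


The tell: with t_0 = -1, the constant factors (prefactor -1) combine into one prefactor.
Step ratio: r(k) = \frac{1}{2} * (k-\frac{1}{2}) (k+\frac{5}{2}) / [(k+\frac{3}{2}) (k+1)] - rational in k. x = \frac{1}{2}; t_0 = -1; negate the roots.

Classification (C = -1): 2F1 with upper {-\frac{1}{2}, \frac{5}{2}}, lower {\frac{3}{2}}, argument x = \frac{1}{2}. Verdict: none - this 2F1 at x = \frac{1}{2} matches no listed pattern, and upper {-\frac{1}{2}, \frac{5}{2}} holds no stopper.


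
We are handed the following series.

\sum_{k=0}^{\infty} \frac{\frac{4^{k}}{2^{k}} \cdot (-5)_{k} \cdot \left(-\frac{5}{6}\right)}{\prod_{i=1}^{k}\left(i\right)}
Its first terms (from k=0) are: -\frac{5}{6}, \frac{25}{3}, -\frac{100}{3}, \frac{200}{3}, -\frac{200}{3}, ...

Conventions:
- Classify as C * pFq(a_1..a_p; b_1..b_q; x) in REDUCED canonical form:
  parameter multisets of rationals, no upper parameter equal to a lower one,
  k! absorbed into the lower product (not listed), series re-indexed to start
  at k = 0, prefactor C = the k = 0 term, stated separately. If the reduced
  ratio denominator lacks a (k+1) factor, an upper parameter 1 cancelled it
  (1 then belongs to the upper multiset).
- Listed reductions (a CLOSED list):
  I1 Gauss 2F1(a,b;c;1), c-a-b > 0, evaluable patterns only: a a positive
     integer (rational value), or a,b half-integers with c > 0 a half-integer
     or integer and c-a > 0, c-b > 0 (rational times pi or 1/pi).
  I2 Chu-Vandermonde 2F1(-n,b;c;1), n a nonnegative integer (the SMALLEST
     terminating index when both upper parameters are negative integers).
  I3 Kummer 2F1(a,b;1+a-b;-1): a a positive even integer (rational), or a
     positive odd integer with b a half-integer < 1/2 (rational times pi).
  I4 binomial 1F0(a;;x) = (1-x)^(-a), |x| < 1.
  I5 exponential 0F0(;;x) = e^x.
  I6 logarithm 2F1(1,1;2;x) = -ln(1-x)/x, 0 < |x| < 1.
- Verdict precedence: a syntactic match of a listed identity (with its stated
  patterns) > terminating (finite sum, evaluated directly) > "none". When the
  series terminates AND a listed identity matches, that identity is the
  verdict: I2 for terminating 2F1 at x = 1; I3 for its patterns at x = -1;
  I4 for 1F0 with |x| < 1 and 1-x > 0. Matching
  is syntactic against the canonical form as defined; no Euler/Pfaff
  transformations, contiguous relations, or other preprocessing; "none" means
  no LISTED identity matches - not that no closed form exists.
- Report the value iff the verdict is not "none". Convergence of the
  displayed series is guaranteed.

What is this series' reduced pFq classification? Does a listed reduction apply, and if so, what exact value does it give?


x = 2 here; the reduced form reads 1F0, upper {-5}, lower {-}, C = -\frac{5}{6}. Verdict: terminating - upper -5 stops the sum at k = 5; the 6 terms are added exactly. Sum: \frac{5}{6}.

The tell: from the first term -\frac{5}{6}: the two k-th powers (C = -5/6) combine into one argument.
Ratio: r(k) = 2 * (k-5) / [(k+1)] - rational in k, leading ratio 2; with t_0 = -\frac{5}{6}, classification follows.


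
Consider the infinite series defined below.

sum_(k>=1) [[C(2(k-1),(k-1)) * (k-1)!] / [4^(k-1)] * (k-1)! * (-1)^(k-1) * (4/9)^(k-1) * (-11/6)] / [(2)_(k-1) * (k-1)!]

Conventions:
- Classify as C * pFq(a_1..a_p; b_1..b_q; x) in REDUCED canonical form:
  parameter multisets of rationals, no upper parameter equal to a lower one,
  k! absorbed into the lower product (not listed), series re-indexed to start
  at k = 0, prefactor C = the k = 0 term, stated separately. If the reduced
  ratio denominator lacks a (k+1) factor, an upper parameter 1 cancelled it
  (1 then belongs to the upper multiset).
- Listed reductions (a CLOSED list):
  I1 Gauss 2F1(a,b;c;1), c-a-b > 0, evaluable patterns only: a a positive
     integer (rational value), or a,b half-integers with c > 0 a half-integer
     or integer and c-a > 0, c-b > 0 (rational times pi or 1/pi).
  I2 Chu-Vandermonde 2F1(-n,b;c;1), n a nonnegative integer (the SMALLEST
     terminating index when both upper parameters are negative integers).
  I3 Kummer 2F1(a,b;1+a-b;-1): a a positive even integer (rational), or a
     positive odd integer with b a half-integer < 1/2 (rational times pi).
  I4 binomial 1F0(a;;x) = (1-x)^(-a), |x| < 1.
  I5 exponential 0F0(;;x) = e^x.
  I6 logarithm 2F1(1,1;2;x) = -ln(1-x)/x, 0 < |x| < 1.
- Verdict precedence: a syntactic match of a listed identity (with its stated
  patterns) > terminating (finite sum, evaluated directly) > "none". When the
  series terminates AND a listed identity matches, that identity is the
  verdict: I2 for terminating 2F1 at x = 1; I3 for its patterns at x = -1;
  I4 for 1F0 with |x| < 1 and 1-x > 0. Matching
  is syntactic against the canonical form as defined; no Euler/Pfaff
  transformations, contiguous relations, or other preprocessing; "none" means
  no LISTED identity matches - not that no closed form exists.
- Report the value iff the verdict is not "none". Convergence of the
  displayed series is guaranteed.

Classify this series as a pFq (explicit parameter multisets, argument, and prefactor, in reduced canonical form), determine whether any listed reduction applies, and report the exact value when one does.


Prefactor -11/6, argument -4/9: 2F1 with upper {1/2, 1} over lower {2}. Verdict: none here - no I1-I6 shape fits x = -4/9 with lower {2}.

First insight: t_0 being -11/6, C(2k,k) (prefactor -11/6) equals 4^k (1/2)_k / k!.
Consecutive-term ratio: r(k) = (-4/9) * (k+1/2) (k+1) / [(k+2) (k+1)] - rational; roots negated = parameters, x = (-4/9), C = -11/6.


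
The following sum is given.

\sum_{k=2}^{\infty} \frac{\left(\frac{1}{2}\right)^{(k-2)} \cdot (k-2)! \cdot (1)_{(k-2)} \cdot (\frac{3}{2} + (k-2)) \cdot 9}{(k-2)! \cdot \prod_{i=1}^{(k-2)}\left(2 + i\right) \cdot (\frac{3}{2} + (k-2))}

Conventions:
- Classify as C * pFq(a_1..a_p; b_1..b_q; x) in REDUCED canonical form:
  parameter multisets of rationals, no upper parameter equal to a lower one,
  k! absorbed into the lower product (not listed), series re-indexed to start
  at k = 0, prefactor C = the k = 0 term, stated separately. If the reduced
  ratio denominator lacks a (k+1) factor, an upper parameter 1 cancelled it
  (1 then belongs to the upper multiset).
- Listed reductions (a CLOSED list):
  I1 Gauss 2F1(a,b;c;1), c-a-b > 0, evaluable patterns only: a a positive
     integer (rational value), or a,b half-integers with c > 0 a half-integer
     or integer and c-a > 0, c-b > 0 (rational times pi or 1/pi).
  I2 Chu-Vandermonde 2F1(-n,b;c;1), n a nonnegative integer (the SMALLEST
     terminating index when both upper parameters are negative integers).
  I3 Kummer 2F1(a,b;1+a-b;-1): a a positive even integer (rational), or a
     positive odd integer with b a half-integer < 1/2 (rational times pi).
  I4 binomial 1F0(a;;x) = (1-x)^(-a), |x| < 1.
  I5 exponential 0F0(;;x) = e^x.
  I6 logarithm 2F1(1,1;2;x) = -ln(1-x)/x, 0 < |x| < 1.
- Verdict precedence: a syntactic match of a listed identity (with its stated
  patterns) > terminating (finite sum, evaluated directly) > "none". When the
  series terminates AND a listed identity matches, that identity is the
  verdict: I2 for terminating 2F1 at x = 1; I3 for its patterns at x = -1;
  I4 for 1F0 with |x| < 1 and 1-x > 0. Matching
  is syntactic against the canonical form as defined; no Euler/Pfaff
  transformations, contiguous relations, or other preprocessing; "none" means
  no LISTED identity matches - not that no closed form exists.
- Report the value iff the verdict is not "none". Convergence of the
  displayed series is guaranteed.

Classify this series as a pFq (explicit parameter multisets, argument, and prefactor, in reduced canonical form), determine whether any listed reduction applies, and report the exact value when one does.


Key step: x = \frac{1}{2} and the factorial ratio (prefactor 9) (k+a-1)!/(a-1)! is a rising factorial (a)_k.
Consecutive-term ratio: r(k) = \frac{1}{2} * (k+1) (k+1) / [(k+3) (k+1)] - rational; roots negated = parameters, x = \frac{1}{2}, C = 9.

With C = 9: the canonical form is 2F1(1, 1; 3; \frac{1}{2}). Verdict: none - this 2F1 at x = \frac{1}{2} matches no listed pattern, and upper {1, 1} holds no stopper.


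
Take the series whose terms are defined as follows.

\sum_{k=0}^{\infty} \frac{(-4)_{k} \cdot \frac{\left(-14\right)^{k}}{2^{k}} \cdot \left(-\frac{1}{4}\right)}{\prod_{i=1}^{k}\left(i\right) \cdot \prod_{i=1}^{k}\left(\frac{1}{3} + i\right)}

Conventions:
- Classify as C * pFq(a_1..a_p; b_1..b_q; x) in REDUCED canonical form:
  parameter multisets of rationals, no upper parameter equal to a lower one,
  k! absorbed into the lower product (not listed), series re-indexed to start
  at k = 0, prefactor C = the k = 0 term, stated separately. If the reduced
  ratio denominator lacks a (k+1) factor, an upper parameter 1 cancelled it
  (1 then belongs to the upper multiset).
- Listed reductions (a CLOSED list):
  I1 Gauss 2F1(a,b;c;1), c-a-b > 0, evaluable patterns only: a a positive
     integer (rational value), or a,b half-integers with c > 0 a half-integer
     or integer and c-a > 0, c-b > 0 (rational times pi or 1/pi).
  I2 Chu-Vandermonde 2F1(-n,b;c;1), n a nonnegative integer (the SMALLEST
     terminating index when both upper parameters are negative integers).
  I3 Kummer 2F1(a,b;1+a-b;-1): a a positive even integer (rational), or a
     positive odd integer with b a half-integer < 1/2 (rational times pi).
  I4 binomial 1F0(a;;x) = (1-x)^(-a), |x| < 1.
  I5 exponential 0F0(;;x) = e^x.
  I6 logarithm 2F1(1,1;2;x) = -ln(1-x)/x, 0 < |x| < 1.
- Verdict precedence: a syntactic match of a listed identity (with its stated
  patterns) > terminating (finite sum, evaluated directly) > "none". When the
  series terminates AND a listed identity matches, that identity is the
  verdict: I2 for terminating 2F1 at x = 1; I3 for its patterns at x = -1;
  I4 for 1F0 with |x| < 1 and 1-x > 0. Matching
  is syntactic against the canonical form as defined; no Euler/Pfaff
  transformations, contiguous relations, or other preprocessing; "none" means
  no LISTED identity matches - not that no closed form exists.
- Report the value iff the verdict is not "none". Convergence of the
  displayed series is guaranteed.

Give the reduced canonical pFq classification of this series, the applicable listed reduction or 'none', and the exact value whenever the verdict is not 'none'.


The series (x = -7) is 1F1: upper {-4}, lower {\frac{4}{3}}, prefactor -\frac{1}{4}. Verdict: terminating (-4 upstairs). 5 nonzero terms in all; added directly. Exact value: -\frac{157159}{2080}.

First insight: t_0 = -\frac{1}{4} here, and the two k-th powers (C = -1/4) combine into one argument.
Adjacent-term ratio: r(k) = -7 * (k-4) / [(k+\frac{4}{3}) (k+1)] - rational; roots negated = parameters, x = -7, C = -\frac{1}{4}.


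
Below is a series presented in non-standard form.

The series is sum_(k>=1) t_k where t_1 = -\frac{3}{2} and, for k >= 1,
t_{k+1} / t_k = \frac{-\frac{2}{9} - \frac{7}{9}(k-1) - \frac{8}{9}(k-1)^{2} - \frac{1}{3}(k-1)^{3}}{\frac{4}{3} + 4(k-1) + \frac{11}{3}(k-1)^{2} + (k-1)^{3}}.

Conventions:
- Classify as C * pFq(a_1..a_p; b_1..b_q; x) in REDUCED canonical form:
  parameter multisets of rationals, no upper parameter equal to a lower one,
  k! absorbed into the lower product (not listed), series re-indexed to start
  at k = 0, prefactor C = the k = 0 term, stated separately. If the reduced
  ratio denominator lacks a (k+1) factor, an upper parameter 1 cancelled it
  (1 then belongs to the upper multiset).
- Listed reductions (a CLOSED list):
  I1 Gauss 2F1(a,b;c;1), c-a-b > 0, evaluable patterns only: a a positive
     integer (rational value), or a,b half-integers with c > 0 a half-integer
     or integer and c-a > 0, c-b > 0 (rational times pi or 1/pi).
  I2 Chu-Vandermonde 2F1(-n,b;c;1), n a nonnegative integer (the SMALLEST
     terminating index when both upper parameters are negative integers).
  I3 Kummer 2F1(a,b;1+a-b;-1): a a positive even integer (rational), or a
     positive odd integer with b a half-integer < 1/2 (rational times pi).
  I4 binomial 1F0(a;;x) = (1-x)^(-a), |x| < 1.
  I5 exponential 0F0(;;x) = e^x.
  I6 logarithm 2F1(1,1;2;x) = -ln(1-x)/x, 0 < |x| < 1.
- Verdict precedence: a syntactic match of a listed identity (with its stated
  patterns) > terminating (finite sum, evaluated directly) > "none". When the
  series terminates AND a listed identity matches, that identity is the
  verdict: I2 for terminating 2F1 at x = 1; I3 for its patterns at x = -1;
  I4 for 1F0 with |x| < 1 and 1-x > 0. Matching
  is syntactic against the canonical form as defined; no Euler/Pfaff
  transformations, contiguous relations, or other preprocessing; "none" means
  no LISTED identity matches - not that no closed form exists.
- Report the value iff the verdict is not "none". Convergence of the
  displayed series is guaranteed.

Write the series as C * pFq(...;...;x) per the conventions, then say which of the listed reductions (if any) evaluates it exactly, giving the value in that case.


Reduced: x = -\frac{1}{3}, 2F1, upper = {1, 1}, lower = {2}, C = -\frac{3}{2}. Verdict (x = -\frac{1}{3}): logarithm (I6) applies (the logarithm: parameters (1,1;2), x = -\frac{1}{3}). Value: \left(-\frac{9}{2}\right) \cdot \ln\left(\frac{4}{3}\right).

First insight: from the first term -\frac{3}{2}: the ratio is unreduced: k + 2/3 divides both sides (prefactor -3/2).
Consecutive-term ratio: r(k) = -\frac{1}{3} * (k+1) (k+1) / [(k+2) (k+1)] - rational in k. x = -\frac{1}{3}; t_0 = -\frac{3}{2}; negate the roots.


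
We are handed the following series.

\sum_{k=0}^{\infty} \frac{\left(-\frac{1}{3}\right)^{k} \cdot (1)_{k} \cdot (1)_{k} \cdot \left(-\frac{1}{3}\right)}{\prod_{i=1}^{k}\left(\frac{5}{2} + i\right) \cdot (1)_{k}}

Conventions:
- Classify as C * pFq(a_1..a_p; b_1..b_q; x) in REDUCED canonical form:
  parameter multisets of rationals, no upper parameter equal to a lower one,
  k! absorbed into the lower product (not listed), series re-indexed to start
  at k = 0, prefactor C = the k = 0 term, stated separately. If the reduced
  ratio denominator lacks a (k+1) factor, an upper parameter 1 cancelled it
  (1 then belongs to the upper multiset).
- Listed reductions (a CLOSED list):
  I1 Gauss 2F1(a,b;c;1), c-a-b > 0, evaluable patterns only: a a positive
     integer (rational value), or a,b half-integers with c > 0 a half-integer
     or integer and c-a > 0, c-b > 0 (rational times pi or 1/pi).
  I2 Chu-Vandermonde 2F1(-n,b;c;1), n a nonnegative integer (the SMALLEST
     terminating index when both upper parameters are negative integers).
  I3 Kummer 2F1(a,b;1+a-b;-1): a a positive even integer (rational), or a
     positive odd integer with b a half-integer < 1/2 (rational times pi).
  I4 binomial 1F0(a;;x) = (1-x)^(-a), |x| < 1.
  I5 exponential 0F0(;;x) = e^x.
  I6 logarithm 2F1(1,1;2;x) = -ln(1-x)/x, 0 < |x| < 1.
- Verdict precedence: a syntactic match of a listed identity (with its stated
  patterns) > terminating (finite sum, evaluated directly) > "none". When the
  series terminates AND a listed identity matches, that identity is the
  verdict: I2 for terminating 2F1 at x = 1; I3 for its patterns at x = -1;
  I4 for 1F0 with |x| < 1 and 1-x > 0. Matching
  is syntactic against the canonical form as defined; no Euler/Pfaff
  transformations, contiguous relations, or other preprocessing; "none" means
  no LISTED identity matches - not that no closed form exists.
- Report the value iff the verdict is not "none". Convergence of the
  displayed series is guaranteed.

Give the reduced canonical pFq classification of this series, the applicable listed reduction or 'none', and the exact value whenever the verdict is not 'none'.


The series (x = -\frac{1}{3}) is 2F1: upper {1, 1}, lower {\frac{7}{2}}, prefactor -\frac{1}{3}. Verdict: none - this 2F1 at x = -\frac{1}{3} matches no listed pattern, and upper {1, 1} holds no stopper.

Key observation: t_0 being -\frac{1}{3}, (1)_k (prefactor -1/3) is k! itself.
Adjacent-term ratio: r(k) = -\frac{1}{3} * (k+1) (k+1) / [(k+\frac{7}{2}) (k+1)] ; factor over Q: parameters, x = -\frac{1}{3}, and C = -\frac{1}{3}.


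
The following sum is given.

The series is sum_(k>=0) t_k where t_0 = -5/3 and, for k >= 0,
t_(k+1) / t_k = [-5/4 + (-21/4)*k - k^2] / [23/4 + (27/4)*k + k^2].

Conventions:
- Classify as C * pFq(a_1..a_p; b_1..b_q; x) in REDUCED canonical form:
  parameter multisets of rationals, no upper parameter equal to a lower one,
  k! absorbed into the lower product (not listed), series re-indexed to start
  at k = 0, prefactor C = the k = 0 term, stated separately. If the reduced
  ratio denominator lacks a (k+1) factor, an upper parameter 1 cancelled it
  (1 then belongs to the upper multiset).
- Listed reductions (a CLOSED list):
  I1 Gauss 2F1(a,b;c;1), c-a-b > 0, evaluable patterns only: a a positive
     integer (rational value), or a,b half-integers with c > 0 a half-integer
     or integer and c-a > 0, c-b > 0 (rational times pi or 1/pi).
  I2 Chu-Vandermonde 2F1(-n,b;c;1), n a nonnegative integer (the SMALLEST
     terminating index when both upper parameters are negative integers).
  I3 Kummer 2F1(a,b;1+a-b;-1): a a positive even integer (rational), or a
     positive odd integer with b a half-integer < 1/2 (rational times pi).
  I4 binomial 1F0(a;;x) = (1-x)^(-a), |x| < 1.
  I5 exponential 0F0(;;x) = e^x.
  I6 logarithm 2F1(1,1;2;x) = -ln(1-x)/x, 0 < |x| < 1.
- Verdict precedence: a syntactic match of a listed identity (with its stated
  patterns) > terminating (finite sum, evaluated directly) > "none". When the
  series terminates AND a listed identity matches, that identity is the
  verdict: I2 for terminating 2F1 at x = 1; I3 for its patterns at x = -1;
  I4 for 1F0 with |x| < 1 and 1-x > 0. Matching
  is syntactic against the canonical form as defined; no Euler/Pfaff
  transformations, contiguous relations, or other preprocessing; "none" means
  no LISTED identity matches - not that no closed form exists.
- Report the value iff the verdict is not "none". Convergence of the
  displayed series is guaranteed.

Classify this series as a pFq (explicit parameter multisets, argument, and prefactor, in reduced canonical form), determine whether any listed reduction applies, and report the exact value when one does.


x = -1 here; the reduced form reads 2F1, upper {1/4, 5}, lower {23/4}, C = -5/3. Verdict: none - at argument -1 the multisets {1/4, 5} ; {23/4} match no listed identity.

Structural cue: t_0 = -5/3 here, and factor the ratio over Q (C = -5/3, x = -1): negated roots = parameters.
Term ratio: r(k) = (-1) * (k+1/4) (k+5) / [(k+23/4) (k+1)] - rational in k. x = (-1); t_0 = -5/3; negate the roots.


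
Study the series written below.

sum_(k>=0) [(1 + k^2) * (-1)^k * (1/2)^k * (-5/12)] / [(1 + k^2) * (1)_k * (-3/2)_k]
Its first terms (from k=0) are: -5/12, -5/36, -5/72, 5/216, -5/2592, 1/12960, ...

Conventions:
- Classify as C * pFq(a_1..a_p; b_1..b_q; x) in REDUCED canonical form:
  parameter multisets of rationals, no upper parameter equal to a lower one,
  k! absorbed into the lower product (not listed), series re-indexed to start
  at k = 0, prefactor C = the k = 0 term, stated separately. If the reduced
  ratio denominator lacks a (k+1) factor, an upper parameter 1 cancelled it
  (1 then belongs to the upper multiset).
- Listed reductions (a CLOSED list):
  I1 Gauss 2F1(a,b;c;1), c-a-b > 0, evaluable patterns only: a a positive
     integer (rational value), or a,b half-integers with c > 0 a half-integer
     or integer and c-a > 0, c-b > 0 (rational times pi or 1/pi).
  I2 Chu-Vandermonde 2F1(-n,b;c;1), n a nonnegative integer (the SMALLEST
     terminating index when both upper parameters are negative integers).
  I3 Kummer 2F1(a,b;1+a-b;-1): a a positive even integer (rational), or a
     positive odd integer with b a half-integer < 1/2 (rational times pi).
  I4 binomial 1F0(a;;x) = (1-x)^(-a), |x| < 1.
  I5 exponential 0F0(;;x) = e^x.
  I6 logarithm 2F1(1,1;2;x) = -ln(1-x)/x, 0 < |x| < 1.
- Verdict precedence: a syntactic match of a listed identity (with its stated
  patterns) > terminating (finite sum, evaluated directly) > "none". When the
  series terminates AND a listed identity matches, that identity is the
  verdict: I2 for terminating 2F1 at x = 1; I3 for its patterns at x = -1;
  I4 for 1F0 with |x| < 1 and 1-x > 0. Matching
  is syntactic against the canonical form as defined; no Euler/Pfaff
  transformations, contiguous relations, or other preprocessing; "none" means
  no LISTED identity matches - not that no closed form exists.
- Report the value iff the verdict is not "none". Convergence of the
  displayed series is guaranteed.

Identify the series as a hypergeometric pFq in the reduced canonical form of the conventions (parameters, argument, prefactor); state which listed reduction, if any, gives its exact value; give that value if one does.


At argument -1/2: a 0F1 with upper {-}, lower {-3/2}, scaled by C = -5/12. Verdict: none here - no I1-I6 shape fits x = -1/2 with lower {-3/2}.

Key step: t_0 = -5/12 here, and striking the common factor k^2 + 1 reduces the term (C = -5/12).
Consecutive-term ratio: r(k) = (-1/2) * 1 / [(k-3/2) (k+1)] - poly over poly, x = (-1/2) from leading terms; C = -5/12 at k = 0.


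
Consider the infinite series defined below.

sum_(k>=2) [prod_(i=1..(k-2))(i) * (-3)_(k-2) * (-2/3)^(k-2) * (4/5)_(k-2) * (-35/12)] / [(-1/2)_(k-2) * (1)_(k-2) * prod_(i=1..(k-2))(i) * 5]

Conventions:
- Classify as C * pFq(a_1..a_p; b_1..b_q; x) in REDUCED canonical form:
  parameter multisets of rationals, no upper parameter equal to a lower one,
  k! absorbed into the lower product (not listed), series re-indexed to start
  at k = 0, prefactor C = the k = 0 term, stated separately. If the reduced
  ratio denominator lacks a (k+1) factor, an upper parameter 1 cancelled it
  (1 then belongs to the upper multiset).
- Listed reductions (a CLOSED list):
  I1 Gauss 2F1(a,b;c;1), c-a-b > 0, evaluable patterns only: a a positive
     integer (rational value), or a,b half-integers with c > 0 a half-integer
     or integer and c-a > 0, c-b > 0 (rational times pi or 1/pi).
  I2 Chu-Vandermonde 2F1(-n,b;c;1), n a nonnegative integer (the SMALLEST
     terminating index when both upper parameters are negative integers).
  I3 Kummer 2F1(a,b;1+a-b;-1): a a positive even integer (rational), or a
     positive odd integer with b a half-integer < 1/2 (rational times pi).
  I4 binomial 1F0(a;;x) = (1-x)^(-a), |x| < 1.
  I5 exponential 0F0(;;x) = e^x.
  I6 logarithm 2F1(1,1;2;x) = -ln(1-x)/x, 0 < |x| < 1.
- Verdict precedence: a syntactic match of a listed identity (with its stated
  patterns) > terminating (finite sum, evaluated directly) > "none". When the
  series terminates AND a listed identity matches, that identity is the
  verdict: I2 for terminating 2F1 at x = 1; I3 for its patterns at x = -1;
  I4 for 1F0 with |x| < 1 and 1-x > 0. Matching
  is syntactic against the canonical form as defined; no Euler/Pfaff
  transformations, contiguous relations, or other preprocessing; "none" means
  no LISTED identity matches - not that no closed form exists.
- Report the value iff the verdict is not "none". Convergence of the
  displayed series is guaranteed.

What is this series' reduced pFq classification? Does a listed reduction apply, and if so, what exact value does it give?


x = -2/3 here; the reduced form reads 2F1, upper {-3, 4/5}, lower {-1/2}, C = -7/12. Verdict: terminating - upper parameter -3 makes this a finite sum (last index 3), evaluated exactly. Value: 102893/13500.

Key step: from the first term -7/12: the constant factors (C = -7/12) combine into one prefactor.
Term ratio: r(k) = (-2/3) * (k-3) (k+4/5) / [(k-1/2) (k+1)] ; factor over Q: parameters, x = (-2/3), and C = -7/12.
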